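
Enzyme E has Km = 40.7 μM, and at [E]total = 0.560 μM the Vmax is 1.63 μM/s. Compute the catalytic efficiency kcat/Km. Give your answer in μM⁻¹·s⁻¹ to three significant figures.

0.0715 μM⁻¹·s⁻¹

kcat = Vmax/[E]total = 1.63/0.560 = 2.91 s⁻¹.
kcat/Km = 2.91/40.7 = 0.0715 μM⁻¹·s⁻¹.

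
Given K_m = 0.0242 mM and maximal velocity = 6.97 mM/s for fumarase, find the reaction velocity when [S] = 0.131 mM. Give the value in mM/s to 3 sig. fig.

5.88 mM/s

v = Vmax·[S]/(Km + [S]) = 6.97 × 0.131 / (0.0242 + 0.131)
  = 0.9131 / 0.1552 = 5.88 mM/s.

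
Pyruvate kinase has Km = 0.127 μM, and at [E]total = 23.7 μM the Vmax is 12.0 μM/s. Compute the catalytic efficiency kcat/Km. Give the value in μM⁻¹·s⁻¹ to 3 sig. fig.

3.99 μM⁻¹·s⁻¹

kcat = Vmax/[E]total = 12.0/23.7 = 0.506 s⁻¹.
kcat/Km = 0.506/0.127 = 3.99 μM⁻¹·s⁻¹.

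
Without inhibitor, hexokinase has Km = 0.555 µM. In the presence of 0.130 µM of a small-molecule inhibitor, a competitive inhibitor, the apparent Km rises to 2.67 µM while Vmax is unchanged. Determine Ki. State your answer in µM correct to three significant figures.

Competitive: Km,app = α·Km with α = 1 + [I]/Ki.
α = Km,app/Km = 2.67/0.555 = 4.811.
Since α = 1 + [I]/Ki, [I]/Ki = 4.811 − 1 = 3.811 and Ki = 0.130/3.811 = 0.0341 µM.

0.0341 µM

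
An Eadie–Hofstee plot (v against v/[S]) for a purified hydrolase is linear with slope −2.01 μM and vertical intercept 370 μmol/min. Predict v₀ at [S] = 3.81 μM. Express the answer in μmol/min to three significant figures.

In the Eadie–Hofstee form v = Vmax − Km·(v/[S]), the slope is −Km and the intercept is Vmax, so Km = 2.01 μM and Vmax = 370 μmol/min.
v = 370 × 3.81/(2.01 + 3.81) = 242 μmol/min.

242 μmol/min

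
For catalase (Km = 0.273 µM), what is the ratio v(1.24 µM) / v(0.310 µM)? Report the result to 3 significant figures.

Since Vmax cancels, v₂/v₁ = [S]₂(Km+[S]₁) / [S]₁(Km+[S]₂).
= 1.24×(0.273+0.310) / (0.310×(0.273+1.24)) = 0.7229/0.4690 = 1.54.

1.54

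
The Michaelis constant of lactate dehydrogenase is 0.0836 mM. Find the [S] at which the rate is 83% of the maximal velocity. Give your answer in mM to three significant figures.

0.408 mM

v/Vmax = [S]/(Km+[S]) = 0.83, so [S] = Km·0.83/(1 − 0.83) = 0.0836 × 4.882.
[S] = 0.408 mM.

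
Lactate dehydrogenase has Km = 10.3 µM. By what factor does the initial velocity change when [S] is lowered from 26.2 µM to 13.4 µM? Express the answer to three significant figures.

Since Vmax cancels, v₂/v₁ = [S]₂(Km+[S]₁) / [S]₁(Km+[S]₂).
= 13.4×(10.3+26.2) / (26.2×(10.3+13.4)) = 489.1/620.9 = 0.788.

0.788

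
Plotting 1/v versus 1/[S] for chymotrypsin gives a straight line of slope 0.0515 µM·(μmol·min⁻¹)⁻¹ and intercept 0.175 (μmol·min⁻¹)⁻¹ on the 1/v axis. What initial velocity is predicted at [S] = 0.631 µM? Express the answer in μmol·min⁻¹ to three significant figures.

The y-intercept is 1/Vmax, so Vmax = 1/0.175 = 5.71 μmol·min⁻¹.
The slope is Km/Vmax, so Km = 0.0515 × 5.71 = 0.294 µM.
Then v = 5.71 × 0.631/(0.294 + 0.631) = 3.90 μmol·min⁻¹.

3.90 μmol·min⁻¹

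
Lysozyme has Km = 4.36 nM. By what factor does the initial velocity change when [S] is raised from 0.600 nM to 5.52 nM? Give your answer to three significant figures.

4.62

The fractional saturations are [S]/(Km+[S]) = 0.600/4.960 = 0.1210 and 5.52/9.880 = 0.5587.
v₂/v₁ is just their ratio: 0.5587/0.1210 = 4.62.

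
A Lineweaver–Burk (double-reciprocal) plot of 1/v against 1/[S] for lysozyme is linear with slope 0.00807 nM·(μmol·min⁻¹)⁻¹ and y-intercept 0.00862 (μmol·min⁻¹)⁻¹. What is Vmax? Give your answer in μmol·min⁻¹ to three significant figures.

116 μmol·min⁻¹

The y-intercept of a Lineweaver–Burk plot equals 1/Vmax, so Vmax = 1/0.00862 = 116 μmol·min⁻¹.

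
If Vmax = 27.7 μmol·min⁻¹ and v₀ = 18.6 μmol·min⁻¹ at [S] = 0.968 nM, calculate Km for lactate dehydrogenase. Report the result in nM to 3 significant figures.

v/Vmax = 18.6/27.7 = 0.6715 = [S]/(Km+[S]).
So Km + [S] = [S]/0.6715 = 1.442 nM, giving Km = 1.442 − 0.968 = 0.474 nM.

0.474 nM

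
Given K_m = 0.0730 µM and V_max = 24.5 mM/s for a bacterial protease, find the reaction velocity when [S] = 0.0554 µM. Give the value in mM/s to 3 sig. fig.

[S]/(Km+[S]) = 0.0554/0.1284 = 0.4315, the fractional saturation.
v = 0.4315 × Vmax = 0.4315 × 24.5 = 10.6 mM/s.

10.6 mM/s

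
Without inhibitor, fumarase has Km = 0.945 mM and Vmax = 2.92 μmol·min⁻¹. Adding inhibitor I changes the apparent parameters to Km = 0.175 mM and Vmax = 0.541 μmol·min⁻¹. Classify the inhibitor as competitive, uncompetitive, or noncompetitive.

Both Km and Vmax decrease by the same factor (~5.40-fold) — characteristic of uncompetitive inhibition.

uncompetitive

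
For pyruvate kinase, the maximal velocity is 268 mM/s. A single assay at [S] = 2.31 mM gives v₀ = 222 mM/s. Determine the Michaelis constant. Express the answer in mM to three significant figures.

v/Vmax = 222/268 = 0.8284 = [S]/(Km+[S]).
So Km + [S] = [S]/0.8284 = 2.789 mM, giving Km = 2.789 − 2.31 = 0.479 mM.

0.479 mM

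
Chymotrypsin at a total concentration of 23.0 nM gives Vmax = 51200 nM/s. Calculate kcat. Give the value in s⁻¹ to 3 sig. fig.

2230 s⁻¹

kcat = Vmax/[E]total = 51200 nM/s / 23.0 nM = 2230 s⁻¹.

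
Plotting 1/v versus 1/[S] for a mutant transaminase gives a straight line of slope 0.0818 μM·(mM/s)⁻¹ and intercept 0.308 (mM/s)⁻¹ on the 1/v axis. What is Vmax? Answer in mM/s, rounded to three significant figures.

The y-intercept of a Lineweaver–Burk plot equals 1/Vmax, so Vmax = 1/0.308 = 3.25 mM/s.

3.25 mM/s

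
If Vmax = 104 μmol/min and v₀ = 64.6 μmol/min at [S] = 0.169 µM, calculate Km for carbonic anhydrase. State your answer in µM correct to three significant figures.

From v = Vmax[S]/(Km+[S]), Km = [S](Vmax − v)/v.
Km = 0.169 × (104 − 64.6) / 64.6 = 6.659/64.6 = 0.103 µM.

0.103 µM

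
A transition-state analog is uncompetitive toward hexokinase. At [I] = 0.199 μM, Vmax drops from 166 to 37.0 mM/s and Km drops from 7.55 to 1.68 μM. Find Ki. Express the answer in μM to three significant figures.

0.0571 μM

Uncompetitive: Vmax,app = Vmax/α (and Km,app = Km/α) with α = 1 + [I]/Ki.
α = Vmax/Vmax,app = 166/37.0 = 4.486.
Since α = 1 + [I]/Ki, [I]/Ki = 4.486 − 1 = 3.486 and Ki = 0.199/3.486 = 0.0571 μM.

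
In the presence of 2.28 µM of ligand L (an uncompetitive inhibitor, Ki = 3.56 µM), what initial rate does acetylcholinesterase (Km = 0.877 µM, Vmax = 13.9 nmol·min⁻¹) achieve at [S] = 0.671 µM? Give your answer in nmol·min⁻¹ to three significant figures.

4.72 nmol·min⁻¹

With α = 1 + [I]/Ki = 1 + 2.28/3.56 = 1.640, the uncompetitive rate law is v = (Vmax/α)·[S] / (Km/α + [S]).
v = (13.9/1.640)×0.671 / (0.877/1.640 + 0.671) = 5.686/1.206 = 4.72 nmol·min⁻¹.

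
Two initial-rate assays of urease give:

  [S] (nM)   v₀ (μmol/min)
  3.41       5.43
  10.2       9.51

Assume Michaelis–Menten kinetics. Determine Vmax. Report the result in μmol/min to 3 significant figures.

In reciprocal form, 1/v = (Km/Vmax)·(1/[S]) + 1/Vmax. The two points give (1/[S], 1/v) = (0.2933, 0.1842) and (0.09804, 0.1052).
Slope = (0.1842 − 0.1052)/(0.2933 − 0.09804) = 0.4047; intercept = 0.1842 − 0.4047×0.2933 = 0.06547.
Vmax = 1/intercept = 15.3 μmol/min; Km = slope × Vmax = 0.4047 × 15.3 = 6.18 nM.

15.3 μmol/min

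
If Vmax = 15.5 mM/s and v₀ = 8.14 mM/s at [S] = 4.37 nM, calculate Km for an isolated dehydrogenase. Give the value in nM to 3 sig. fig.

3.95 nM

From v = Vmax[S]/(Km+[S]), Km = [S](Vmax − v)/v.
Km = 4.37 × (15.5 − 8.14) / 8.14 = 32.16/8.14 = 3.95 nM.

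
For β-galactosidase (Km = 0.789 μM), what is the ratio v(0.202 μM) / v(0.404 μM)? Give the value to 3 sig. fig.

Since Vmax cancels, v₂/v₁ = [S]₂(Km+[S]₁) / [S]₁(Km+[S]₂).
= 0.202×(0.789+0.404) / (0.404×(0.789+0.202)) = 0.2410/0.4004 = 0.602.

0.602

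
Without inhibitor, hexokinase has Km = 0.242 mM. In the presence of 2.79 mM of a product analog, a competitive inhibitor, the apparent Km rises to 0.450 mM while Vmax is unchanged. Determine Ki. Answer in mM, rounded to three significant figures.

3.25 mM

Competitive: Km,app = α·Km with α = 1 + [I]/Ki.
α = Km,app/Km = 0.450/0.242 = 1.860.
Since α = 1 + [I]/Ki, [I]/Ki = 1.860 − 1 = 0.8595 and Ki = 2.79/0.8595 = 3.25 mM.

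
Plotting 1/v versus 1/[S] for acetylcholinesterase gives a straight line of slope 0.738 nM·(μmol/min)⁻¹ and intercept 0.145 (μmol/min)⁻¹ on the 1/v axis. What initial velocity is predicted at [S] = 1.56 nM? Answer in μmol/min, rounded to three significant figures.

The y-intercept is 1/Vmax, so Vmax = 1/0.145 = 6.90 μmol/min.
The slope is Km/Vmax, so Km = 0.738 × 6.90 = 5.09 nM.
Then v = 6.90 × 1.56/(5.09 + 1.56) = 1.62 μmol/min.

1.62 μmol/min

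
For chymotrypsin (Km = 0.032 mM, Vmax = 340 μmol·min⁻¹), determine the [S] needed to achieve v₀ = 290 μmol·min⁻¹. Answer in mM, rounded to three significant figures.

Rearranging v = Vmax[S]/(Km+[S]) gives [S] = Km·v/(Vmax − v).
[S] = 0.032 × 290 / (340 − 290) = 9.280/50.00 = 0.186 mM.

0.186 mM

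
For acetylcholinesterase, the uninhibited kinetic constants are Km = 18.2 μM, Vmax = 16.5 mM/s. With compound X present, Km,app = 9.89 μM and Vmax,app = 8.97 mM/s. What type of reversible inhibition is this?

Both Km and Vmax decrease by the same factor (~1.84-fold) — characteristic of uncompetitive inhibition.

uncompetitive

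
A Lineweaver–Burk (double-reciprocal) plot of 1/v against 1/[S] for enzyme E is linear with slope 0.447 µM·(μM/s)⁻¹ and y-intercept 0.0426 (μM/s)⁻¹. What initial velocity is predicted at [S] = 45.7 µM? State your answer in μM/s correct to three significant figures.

The y-intercept is 1/Vmax, so Vmax = 1/0.0426 = 23.5 μM/s.
The slope is Km/Vmax, so Km = 0.447 × 23.5 = 10.5 µM.
Then v = 23.5 × 45.7/(10.5 + 45.7) = 19.1 μM/s.

19.1 μM/s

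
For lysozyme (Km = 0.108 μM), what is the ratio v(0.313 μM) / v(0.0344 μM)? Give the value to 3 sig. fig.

The fractional saturations are [S]/(Km+[S]) = 0.0344/0.1424 = 0.2416 and 0.313/0.4210 = 0.7435.
v₂/v₁ is just their ratio: 0.7435/0.2416 = 3.08.

3.08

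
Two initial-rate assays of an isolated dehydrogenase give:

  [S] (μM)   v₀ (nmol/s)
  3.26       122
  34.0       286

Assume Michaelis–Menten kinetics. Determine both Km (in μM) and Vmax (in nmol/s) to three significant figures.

In reciprocal form, 1/v = (Km/Vmax)·(1/[S]) + 1/Vmax. The two points give (1/[S], 1/v) = (0.3067, 0.008197) and (0.02941, 0.003497).
Slope = (0.008197 − 0.003497)/(0.3067 − 0.02941) = 0.01695; intercept = 0.008197 − 0.01695×0.3067 = 0.002998.
Vmax = 1/intercept = 334 nmol/s; Km = slope × Vmax = 0.01695 × 334 = 5.65 μM.

Km = 5.65 μM; Vmax = 334 nmol/s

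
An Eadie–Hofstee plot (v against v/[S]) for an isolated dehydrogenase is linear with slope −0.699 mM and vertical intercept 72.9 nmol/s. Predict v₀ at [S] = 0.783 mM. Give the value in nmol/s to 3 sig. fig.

In the Eadie–Hofstee form v = Vmax − Km·(v/[S]), the slope is −Km and the intercept is Vmax, so Km = 0.699 mM and Vmax = 72.9 nmol/s.
v = 72.9 × 0.783/(0.699 + 0.783) = 38.5 nmol/s.

38.5 nmol/s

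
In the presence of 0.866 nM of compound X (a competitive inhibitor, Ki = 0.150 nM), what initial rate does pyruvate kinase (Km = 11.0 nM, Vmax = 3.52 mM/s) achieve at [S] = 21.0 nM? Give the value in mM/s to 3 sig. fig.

With α = 1 + [I]/Ki = 1 + 0.866/0.150 = 6.773, the competitive rate law is v = Vmax[S] / (αKm + [S]).
v = 3.52×21.0 / (6.773×11.0 + 21.0) = 73.92/95.51 = 0.774 mM/s.

0.774 mM/s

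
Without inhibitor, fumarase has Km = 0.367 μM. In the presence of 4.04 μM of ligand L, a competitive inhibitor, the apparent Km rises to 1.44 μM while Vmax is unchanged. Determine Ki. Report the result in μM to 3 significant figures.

1.38 μM

Competitive: Km,app = α·Km with α = 1 + [I]/Ki.
α = Km,app/Km = 1.44/0.367 = 3.924.
Since α = 1 + [I]/Ki, [I]/Ki = 3.924 − 1 = 2.924 and Ki = 4.04/2.924 = 1.38 μM.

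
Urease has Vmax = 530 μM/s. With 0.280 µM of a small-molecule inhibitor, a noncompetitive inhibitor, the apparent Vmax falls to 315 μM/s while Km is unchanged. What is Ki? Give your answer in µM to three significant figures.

Noncompetitive: Vmax,app = Vmax/α with α = 1 + [I]/Ki.
α = Vmax/Vmax,app = 530/315 = 1.683.
Ki = [I]/(α − 1) = 0.280/0.6825 = 0.410 µM.

0.410 µM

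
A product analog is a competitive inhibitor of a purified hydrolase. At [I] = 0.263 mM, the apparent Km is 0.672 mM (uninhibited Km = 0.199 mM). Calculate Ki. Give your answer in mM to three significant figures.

0.111 mM

Competitive: Km,app = α·Km with α = 1 + [I]/Ki.
α = Km,app/Km = 0.672/0.199 = 3.377.
Since α = 1 + [I]/Ki, [I]/Ki = 3.377 − 1 = 2.377 and Ki = 0.263/2.377 = 0.111 mM.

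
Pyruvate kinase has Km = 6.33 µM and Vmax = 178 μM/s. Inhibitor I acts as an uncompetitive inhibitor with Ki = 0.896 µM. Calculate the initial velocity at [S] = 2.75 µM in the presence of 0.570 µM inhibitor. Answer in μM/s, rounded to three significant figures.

With α = 1 + [I]/Ki = 1 + 0.570/0.896 = 1.636, the uncompetitive rate law is v = (Vmax/α)·[S] / (Km/α + [S]).
v = (178/1.636)×2.75 / (6.33/1.636 + 2.75) = 299.2/6.619 = 45.2 μM/s.

45.2 μM/s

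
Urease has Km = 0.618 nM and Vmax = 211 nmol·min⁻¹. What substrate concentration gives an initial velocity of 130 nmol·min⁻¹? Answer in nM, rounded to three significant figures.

0.992 nM

Rearranging v = Vmax[S]/(Km+[S]) gives [S] = Km·v/(Vmax − v).
[S] = 0.618 × 130 / (211 − 130) = 80.34/81.00 = 0.992 nM.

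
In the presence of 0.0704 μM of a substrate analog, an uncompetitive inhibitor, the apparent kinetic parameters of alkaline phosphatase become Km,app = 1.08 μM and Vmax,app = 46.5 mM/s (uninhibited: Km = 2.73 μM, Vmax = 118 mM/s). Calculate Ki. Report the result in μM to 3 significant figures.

Uncompetitive: Vmax,app = Vmax/α (and Km,app = Km/α) with α = 1 + [I]/Ki.
α = Vmax/Vmax,app = 118/46.5 = 2.538.
Since α = 1 + [I]/Ki, [I]/Ki = 2.538 − 1 = 1.538 and Ki = 0.0704/1.538 = 0.0458 μM.

0.0458 μM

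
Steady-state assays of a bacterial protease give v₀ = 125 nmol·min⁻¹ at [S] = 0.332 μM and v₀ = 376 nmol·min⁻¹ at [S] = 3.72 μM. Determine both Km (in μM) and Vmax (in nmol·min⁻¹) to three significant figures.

Km = 0.911 μM; Vmax = 468 nmol·min⁻¹

In reciprocal form, 1/v = (Km/Vmax)·(1/[S]) + 1/Vmax. The two points give (1/[S], 1/v) = (3.012, 0.008000) and (0.2688, 0.002660).
Slope = (0.008000 − 0.002660)/(3.012 − 0.2688) = 0.001947; intercept = 0.008000 − 0.001947×3.012 = 0.002136.
Vmax = 1/intercept = 468 nmol·min⁻¹; Km = slope × Vmax = 0.001947 × 468 = 0.911 μM.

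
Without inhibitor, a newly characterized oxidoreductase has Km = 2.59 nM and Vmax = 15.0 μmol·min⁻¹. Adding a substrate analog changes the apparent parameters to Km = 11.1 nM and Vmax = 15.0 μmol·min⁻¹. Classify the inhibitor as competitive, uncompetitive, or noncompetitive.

Km increases (2.59 → 11.1 nM) while Vmax is unchanged — the hallmark of competitive inhibition.

competitive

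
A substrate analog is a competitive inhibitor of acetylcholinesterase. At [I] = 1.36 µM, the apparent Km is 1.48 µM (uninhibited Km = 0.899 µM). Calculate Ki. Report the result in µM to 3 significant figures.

2.10 µM

Competitive: Km,app = α·Km with α = 1 + [I]/Ki.
α = Km,app/Km = 1.48/0.899 = 1.646.
Since α = 1 + [I]/Ki, [I]/Ki = 1.646 − 1 = 0.6463 and Ki = 1.36/0.6463 = 2.10 µM.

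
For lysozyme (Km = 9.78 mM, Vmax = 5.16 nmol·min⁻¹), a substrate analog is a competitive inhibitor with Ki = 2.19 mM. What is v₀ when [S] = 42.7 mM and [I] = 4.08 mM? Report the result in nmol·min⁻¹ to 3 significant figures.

3.12 nmol·min⁻¹

α = 1 + [I]/Ki = 1 + 4.08/2.19 = 2.863.
For a competitive inhibitor, Vmax is unchanged and the apparent Km becomes α·Km: Km,app = 28.0 mM, Vmax,app = 5.16 nmol·min⁻¹.
v = Vmax,app·[S]/(Km,app + [S]) = 5.16 × 42.7/(28.0 + 42.7) = 3.12 nmol·min⁻¹.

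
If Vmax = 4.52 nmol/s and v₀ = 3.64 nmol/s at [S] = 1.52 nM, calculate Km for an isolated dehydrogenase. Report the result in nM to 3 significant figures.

0.367 nM

v/Vmax = 3.64/4.52 = 0.8053 = [S]/(Km+[S]).
So Km + [S] = [S]/0.8053 = 1.887 nM, giving Km = 1.887 − 1.52 = 0.367 nM.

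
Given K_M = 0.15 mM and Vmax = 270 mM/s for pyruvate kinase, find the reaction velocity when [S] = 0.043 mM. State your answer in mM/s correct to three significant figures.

v = Vmax·[S]/(Km + [S]) = 270 × 0.043 / (0.15 + 0.043)
  = 11.61 / 0.1930 = 60.2 mM/s.

60.2 mM/s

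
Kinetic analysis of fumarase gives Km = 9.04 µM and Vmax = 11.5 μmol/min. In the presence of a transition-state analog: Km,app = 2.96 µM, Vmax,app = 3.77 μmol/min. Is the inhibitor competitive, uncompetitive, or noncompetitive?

uncompetitive

Both Km and Vmax decrease by the same factor (~3.05-fold) — characteristic of uncompetitive inhibition.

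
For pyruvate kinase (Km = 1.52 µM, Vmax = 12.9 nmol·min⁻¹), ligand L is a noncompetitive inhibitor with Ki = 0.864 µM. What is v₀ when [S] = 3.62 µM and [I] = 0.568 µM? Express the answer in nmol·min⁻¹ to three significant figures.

With α = 1 + [I]/Ki = 1 + 0.568/0.864 = 1.657, the noncompetitive rate law is v = (Vmax/α)·[S] / (Km + [S]).
v = (12.9/1.657)×3.62 / (1.52 + 3.62) = 28.18/5.140 = 5.48 nmol·min⁻¹.

5.48 nmol·min⁻¹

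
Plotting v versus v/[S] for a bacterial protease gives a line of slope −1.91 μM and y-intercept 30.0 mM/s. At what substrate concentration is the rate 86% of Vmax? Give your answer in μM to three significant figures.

11.7 μM

The Eadie–Hofstee slope gives Km = 1.91 μM (slope = −Km).
v/Vmax = [S]/(Km+[S]) = 0.86 ⇒ [S] = Km·0.86/(1−0.86) = 1.91 × 6.143 = 11.7 μM.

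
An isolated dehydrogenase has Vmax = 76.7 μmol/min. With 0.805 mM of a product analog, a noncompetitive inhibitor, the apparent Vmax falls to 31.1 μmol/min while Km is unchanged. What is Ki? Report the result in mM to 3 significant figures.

0.549 mM

Noncompetitive: Vmax,app = Vmax/α with α = 1 + [I]/Ki.
α = Vmax/Vmax,app = 76.7/31.1 = 2.466.
Ki = [I]/(α − 1) = 0.805/1.466 = 0.549 mM.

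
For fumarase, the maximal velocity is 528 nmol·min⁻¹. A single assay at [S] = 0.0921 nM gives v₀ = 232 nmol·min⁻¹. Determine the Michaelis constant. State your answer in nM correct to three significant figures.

v/Vmax = 232/528 = 0.4394 = [S]/(Km+[S]).
So Km + [S] = [S]/0.4394 = 0.2096 nM, giving Km = 0.2096 − 0.0921 = 0.118 nM.

0.118 nM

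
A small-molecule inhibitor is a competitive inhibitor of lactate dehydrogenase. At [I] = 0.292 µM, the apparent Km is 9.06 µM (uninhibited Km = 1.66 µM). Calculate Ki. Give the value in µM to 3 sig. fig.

0.0655 µM

Competitive: Km,app = α·Km with α = 1 + [I]/Ki.
α = Km,app/Km = 9.06/1.66 = 5.458.
Since α = 1 + [I]/Ki, [I]/Ki = 5.458 − 1 = 4.458 and Ki = 0.292/4.458 = 0.0655 µM.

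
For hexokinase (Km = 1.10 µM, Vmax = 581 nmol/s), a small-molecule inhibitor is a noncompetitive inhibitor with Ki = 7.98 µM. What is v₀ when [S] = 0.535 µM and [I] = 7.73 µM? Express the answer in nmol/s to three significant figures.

96.6 nmol/s

With α = 1 + [I]/Ki = 1 + 7.73/7.98 = 1.969, the noncompetitive rate law is v = (Vmax/α)·[S] / (Km + [S]).
v = (581/1.969)×0.535 / (1.10 + 0.535) = 157.9/1.635 = 96.6 nmol/s.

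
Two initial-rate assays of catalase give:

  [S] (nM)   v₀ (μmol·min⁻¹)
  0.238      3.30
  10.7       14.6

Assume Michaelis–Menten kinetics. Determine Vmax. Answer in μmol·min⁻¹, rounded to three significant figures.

From v = Vmax[S]/(Km+[S]), each point gives Vmax = v(Km+[S])/[S].
Equating: 3.30(Km+0.238)/0.238 = 14.6(Km+10.7)/10.7.
13.87·Km + 3.30 = 1.364·Km + 14.6, so (13.87 − 1.364)·Km = 14.6 − 3.30.
Km = 11.30/12.50 = 0.904 nM; then Vmax = 3.30(0.904+0.238)/0.238 = 15.8 μmol·min⁻¹.

15.8 μmol·min⁻¹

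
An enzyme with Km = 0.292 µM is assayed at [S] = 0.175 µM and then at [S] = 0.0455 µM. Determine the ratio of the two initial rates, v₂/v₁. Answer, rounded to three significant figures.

0.360

The fractional saturations are [S]/(Km+[S]) = 0.175/0.4670 = 0.3747 and 0.0455/0.3375 = 0.1348.
v₂/v₁ is just their ratio: 0.1348/0.3747 = 0.360.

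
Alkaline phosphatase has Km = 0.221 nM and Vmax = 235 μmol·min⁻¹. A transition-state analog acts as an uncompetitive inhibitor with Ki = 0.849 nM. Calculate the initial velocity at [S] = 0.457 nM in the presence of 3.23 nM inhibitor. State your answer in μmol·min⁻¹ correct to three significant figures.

With α = 1 + [I]/Ki = 1 + 3.23/0.849 = 4.804, the uncompetitive rate law is v = (Vmax/α)·[S] / (Km/α + [S]).
v = (235/4.804)×0.457 / (0.221/4.804 + 0.457) = 22.35/0.5030 = 44.4 μmol·min⁻¹.

44.4 μmol·min⁻¹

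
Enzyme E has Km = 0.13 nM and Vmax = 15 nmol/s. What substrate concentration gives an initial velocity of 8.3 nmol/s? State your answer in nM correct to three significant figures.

The required fractional saturation is v/Vmax = 8.3/15 = 0.5533.
Then [S]/(Km+[S]) = 0.5533 ⇒ [S] = 0.13 × 0.5533/(1 − 0.5533) = 0.161 nM.

0.161 nM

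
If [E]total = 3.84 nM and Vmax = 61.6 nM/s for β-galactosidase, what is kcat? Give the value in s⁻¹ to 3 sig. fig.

16.0 s⁻¹

kcat = Vmax/[E]total = 61.6 nM/s / 3.84 nM = 16.0 s⁻¹.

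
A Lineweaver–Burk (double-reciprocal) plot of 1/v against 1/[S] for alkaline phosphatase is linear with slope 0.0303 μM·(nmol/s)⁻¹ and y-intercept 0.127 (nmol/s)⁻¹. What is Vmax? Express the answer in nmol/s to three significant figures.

The y-intercept of a Lineweaver–Burk plot equals 1/Vmax, so Vmax = 1/0.127 = 7.87 nmol/s.

7.87 nmol/s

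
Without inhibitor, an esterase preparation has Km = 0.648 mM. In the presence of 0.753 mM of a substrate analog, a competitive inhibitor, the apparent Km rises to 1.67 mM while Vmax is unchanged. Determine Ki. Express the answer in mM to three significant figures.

0.477 mM

Competitive: Km,app = α·Km with α = 1 + [I]/Ki.
α = Km,app/Km = 1.67/0.648 = 2.577.
Since α = 1 + [I]/Ki, [I]/Ki = 2.577 − 1 = 1.577 and Ki = 0.753/1.577 = 0.477 mM.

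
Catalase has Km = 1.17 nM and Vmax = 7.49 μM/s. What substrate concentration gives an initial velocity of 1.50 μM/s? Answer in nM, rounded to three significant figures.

0.293 nM

The required fractional saturation is v/Vmax = 1.50/7.49 = 0.2003.
Then [S]/(Km+[S]) = 0.2003 ⇒ [S] = 1.17 × 0.2003/(1 − 0.2003) = 0.293 nM.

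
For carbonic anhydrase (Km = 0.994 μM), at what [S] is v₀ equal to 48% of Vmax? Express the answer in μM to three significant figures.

v/Vmax = [S]/(Km+[S]) = 0.48, so [S] = Km·0.48/(1 − 0.48) = 0.994 × 0.9231.
[S] = 0.918 μM.

0.918 μM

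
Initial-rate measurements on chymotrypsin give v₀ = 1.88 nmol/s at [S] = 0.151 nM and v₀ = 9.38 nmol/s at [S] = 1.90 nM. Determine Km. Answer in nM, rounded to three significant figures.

0.998 nM

From v = Vmax[S]/(Km+[S]), each point gives Vmax = v(Km+[S])/[S].
Equating: 1.88(Km+0.151)/0.151 = 9.38(Km+1.90)/1.90.
12.45·Km + 1.88 = 4.937·Km + 9.38, so (12.45 − 4.937)·Km = 9.38 − 1.88.
Km = 7.500/7.513 = 0.998 nM; then Vmax = 1.88(0.998+0.151)/0.151 = 14.3 nmol/s.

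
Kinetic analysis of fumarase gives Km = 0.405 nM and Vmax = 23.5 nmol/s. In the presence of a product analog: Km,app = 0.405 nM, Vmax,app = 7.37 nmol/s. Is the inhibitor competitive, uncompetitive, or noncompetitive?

noncompetitive

Vmax decreases (23.5 → 7.37 nmol/s) while Km is unchanged — pure noncompetitive inhibition.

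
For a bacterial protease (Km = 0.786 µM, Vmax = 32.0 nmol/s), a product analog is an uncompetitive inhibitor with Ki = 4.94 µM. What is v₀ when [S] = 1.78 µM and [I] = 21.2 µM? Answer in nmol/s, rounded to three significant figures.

With α = 1 + [I]/Ki = 1 + 21.2/4.94 = 5.291, the uncompetitive rate law is v = (Vmax/α)·[S] / (Km/α + [S]).
v = (32.0/5.291)×1.78 / (0.786/5.291 + 1.78) = 10.76/1.929 = 5.58 nmol/s.

5.58 nmol/s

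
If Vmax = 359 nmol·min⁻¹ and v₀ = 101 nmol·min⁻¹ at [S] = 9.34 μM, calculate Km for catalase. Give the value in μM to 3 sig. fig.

23.9 μM

From v = Vmax[S]/(Km+[S]), Km = [S](Vmax − v)/v.
Km = 9.34 × (359 − 101) / 101 = 2410/101 = 23.9 μM.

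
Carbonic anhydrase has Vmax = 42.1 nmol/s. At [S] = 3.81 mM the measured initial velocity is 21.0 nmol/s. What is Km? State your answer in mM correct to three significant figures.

3.83 mM

From v = Vmax[S]/(Km+[S]), Km = [S](Vmax − v)/v.
Km = 3.81 × (42.1 − 21.0) / 21.0 = 80.39/21.0 = 3.83 mM.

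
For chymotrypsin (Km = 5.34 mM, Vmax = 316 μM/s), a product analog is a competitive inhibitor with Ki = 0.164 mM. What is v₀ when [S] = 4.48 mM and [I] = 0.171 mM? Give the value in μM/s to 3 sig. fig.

92.0 μM/s

α = 1 + [I]/Ki = 1 + 0.171/0.164 = 2.043.
For a competitive inhibitor, Vmax is unchanged and the apparent Km becomes α·Km: Km,app = 10.9 mM, Vmax,app = 316 μM/s.
v = Vmax,app·[S]/(Km,app + [S]) = 316 × 4.48/(10.9 + 4.48) = 92.0 μM/s.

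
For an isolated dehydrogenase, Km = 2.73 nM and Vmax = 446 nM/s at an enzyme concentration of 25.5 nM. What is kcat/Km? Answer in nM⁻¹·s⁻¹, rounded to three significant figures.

6.41 nM⁻¹·s⁻¹

kcat = Vmax/[E]total = 446/25.5 = 17.5 s⁻¹.
kcat/Km = 17.5/2.73 = 6.41 nM⁻¹·s⁻¹.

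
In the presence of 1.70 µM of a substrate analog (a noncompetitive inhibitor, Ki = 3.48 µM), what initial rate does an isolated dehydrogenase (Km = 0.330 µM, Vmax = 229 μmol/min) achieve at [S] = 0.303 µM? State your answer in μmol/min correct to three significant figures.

With α = 1 + [I]/Ki = 1 + 1.70/3.48 = 1.489, the noncompetitive rate law is v = (Vmax/α)·[S] / (Km + [S]).
v = (229/1.489)×0.303 / (0.330 + 0.303) = 46.62/0.6330 = 73.6 μmol/min.

73.6 μmol/min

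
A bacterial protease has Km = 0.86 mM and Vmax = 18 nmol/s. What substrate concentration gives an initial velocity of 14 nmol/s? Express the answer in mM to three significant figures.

3.01 mM

Rearranging v = Vmax[S]/(Km+[S]) gives [S] = Km·v/(Vmax − v).
[S] = 0.86 × 14 / (18 − 14) = 12.04/4.000 = 3.01 mM.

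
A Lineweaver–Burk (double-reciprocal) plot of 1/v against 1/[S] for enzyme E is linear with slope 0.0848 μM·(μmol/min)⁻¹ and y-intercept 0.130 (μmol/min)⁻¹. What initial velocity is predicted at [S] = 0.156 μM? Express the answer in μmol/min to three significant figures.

1.48 μmol/min

The y-intercept is 1/Vmax, so Vmax = 1/0.130 = 7.69 μmol/min.
The slope is Km/Vmax, so Km = 0.0848 × 7.69 = 0.652 μM.
Then v = 7.69 × 0.156/(0.652 + 0.156) = 1.48 μmol/min.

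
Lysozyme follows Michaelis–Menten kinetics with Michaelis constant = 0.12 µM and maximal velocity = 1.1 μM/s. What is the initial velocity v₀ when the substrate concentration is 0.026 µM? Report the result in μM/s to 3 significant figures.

0.196 μM/s

[S]/(Km+[S]) = 0.026/0.1460 = 0.1781, the fractional saturation.
v = 0.1781 × Vmax = 0.1781 × 1.1 = 0.196 μM/s.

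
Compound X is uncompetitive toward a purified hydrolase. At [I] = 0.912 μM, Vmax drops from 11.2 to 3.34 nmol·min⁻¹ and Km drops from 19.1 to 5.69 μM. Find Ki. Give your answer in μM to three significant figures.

0.388 μM

Uncompetitive: Vmax,app = Vmax/α (and Km,app = Km/α) with α = 1 + [I]/Ki.
α = Vmax/Vmax,app = 11.2/3.34 = 3.353.
Since α = 1 + [I]/Ki, [I]/Ki = 3.353 − 1 = 2.353 and Ki = 0.912/2.353 = 0.388 μM.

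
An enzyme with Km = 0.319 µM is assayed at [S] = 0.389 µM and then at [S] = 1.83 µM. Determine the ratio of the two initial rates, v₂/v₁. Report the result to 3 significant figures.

Since Vmax cancels, v₂/v₁ = [S]₂(Km+[S]₁) / [S]₁(Km+[S]₂).
= 1.83×(0.319+0.389) / (0.389×(0.319+1.83)) = 1.296/0.8360 = 1.55.

1.55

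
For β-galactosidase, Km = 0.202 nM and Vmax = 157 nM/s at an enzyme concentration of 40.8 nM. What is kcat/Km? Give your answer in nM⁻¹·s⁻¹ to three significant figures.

19.0 nM⁻¹·s⁻¹

kcat = Vmax/[E]total = 157/40.8 = 3.85 s⁻¹.
kcat/Km = 3.85/0.202 = 19.0 nM⁻¹·s⁻¹.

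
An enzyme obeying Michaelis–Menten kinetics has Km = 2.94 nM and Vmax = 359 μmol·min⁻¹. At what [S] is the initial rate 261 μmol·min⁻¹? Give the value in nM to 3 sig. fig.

7.83 nM

Rearranging v = Vmax[S]/(Km+[S]) gives [S] = Km·v/(Vmax − v).
[S] = 2.94 × 261 / (359 − 261) = 767.3/98.00 = 7.83 nM.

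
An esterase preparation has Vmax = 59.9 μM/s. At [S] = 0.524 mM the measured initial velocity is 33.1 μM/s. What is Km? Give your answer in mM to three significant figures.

From v = Vmax[S]/(Km+[S]), Km = [S](Vmax − v)/v.
Km = 0.524 × (59.9 − 33.1) / 33.1 = 14.04/33.1 = 0.424 mM.

0.424 mM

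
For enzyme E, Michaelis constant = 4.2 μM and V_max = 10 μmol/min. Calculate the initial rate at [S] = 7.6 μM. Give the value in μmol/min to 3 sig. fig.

v = Vmax·[S]/(Km + [S]) = 10 × 7.6 / (4.2 + 7.6)
  = 76.00 / 11.80 = 6.44 μmol/min.

6.44 μmol/min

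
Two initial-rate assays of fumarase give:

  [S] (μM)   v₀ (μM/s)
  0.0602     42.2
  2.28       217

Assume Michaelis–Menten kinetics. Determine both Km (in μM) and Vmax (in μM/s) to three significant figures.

From v = Vmax[S]/(Km+[S]), each point gives Vmax = v(Km+[S])/[S].
Equating: 42.2(Km+0.0602)/0.0602 = 217(Km+2.28)/2.28.
701.0·Km + 42.2 = 95.18·Km + 217, so (701.0 − 95.18)·Km = 217 − 42.2.
Km = 174.8/605.8 = 0.289 μM; then Vmax = 42.2(0.289+0.0602)/0.0602 = 244 μM/s.

Km = 0.289 μM; Vmax = 244 μM/s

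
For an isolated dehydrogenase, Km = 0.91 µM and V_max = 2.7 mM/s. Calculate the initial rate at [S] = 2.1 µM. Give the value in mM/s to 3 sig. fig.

v = Vmax·[S]/(Km + [S]) = 2.7 × 2.1 / (0.91 + 2.1)
  = 5.670 / 3.010 = 1.88 mM/s.

1.88 mM/s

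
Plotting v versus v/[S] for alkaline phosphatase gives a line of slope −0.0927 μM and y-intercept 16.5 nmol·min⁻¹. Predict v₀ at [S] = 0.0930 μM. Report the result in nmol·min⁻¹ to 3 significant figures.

In the Eadie–Hofstee form v = Vmax − Km·(v/[S]), the slope is −Km and the intercept is Vmax, so Km = 0.0927 μM and Vmax = 16.5 nmol·min⁻¹.
v = 16.5 × 0.0930/(0.0927 + 0.0930) = 8.26 nmol·min⁻¹.

8.26 nmol·min⁻¹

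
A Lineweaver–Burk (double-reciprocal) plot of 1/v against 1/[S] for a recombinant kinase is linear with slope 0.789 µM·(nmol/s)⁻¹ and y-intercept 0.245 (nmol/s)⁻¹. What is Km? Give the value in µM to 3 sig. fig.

y-intercept = 1/Vmax ⇒ Vmax = 4.08 nmol/s; slope = Km/Vmax ⇒ Km = slope × Vmax.
Km = 0.789 × 4.08 = 3.22 µM.

3.22 µM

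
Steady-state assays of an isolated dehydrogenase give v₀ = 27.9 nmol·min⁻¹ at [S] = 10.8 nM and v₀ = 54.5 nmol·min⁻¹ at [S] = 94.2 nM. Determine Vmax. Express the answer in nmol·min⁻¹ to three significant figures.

62.2 nmol·min⁻¹

In reciprocal form, 1/v = (Km/Vmax)·(1/[S]) + 1/Vmax. The two points give (1/[S], 1/v) = (0.09259, 0.03584) and (0.01062, 0.01835).
Slope = (0.03584 − 0.01835)/(0.09259 − 0.01062) = 0.2134; intercept = 0.03584 − 0.2134×0.09259 = 0.01608.
Vmax = 1/intercept = 62.2 nmol·min⁻¹; Km = slope × Vmax = 0.2134 × 62.2 = 13.3 nM.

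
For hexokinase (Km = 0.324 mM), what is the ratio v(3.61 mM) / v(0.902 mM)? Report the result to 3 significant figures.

The fractional saturations are [S]/(Km+[S]) = 0.902/1.226 = 0.7357 and 3.61/3.934 = 0.9176.
v₂/v₁ is just their ratio: 0.9176/0.7357 = 1.25.

1.25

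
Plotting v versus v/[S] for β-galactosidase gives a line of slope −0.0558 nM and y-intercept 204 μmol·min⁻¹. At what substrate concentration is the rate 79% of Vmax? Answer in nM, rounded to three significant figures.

0.210 nM

The Eadie–Hofstee slope gives Km = 0.0558 nM (slope = −Km).
v/Vmax = [S]/(Km+[S]) = 0.79 ⇒ [S] = Km·0.79/(1−0.79) = 0.0558 × 3.762 = 0.210 nM.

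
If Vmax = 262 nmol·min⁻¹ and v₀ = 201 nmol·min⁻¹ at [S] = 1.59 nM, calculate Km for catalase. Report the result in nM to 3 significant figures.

From v = Vmax[S]/(Km+[S]), Km = [S](Vmax − v)/v.
Km = 1.59 × (262 − 201) / 201 = 96.99/201 = 0.483 nM.

0.483 nM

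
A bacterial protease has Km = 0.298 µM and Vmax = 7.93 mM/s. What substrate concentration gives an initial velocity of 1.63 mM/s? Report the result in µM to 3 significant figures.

0.0771 µM

The required fractional saturation is v/Vmax = 1.63/7.93 = 0.2055.
Then [S]/(Km+[S]) = 0.2055 ⇒ [S] = 0.298 × 0.2055/(1 − 0.2055) = 0.0771 µM.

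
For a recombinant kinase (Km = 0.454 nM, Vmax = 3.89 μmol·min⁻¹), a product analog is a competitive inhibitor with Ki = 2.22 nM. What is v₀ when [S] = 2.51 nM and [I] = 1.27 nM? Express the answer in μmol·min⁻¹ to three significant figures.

3.03 μmol·min⁻¹

With α = 1 + [I]/Ki = 1 + 1.27/2.22 = 1.572, the competitive rate law is v = Vmax[S] / (αKm + [S]).
v = 3.89×2.51 / (1.572×0.454 + 2.51) = 9.764/3.224 = 3.03 μmol·min⁻¹.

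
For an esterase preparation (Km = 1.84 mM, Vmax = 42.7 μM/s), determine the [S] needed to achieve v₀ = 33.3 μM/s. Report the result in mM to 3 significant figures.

The required fractional saturation is v/Vmax = 33.3/42.7 = 0.7799.
Then [S]/(Km+[S]) = 0.7799 ⇒ [S] = 1.84 × 0.7799/(1 − 0.7799) = 6.52 mM.

6.52 mM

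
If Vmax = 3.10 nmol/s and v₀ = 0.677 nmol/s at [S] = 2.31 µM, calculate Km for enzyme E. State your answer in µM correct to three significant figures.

8.27 µM

v/Vmax = 0.677/3.10 = 0.2184 = [S]/(Km+[S]).
So Km + [S] = [S]/0.2184 = 10.58 µM, giving Km = 10.58 − 2.31 = 8.27 µM.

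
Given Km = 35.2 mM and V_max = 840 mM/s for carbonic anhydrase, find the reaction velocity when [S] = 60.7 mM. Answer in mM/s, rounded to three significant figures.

[S]/(Km+[S]) = 60.7/95.90 = 0.6330, the fractional saturation.
v = 0.6330 × Vmax = 0.6330 × 840 = 532 mM/s.

532 mM/s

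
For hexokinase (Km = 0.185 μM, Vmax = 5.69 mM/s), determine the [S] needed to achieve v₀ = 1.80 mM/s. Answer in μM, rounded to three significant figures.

Rearranging v = Vmax[S]/(Km+[S]) gives [S] = Km·v/(Vmax − v).
[S] = 0.185 × 1.80 / (5.69 − 1.80) = 0.3330/3.890 = 0.0856 μM.

0.0856 μM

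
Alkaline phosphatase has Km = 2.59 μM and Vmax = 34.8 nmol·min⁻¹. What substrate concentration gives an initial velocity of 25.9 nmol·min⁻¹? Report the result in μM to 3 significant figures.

7.54 μM

The required fractional saturation is v/Vmax = 25.9/34.8 = 0.7443.
Then [S]/(Km+[S]) = 0.7443 ⇒ [S] = 2.59 × 0.7443/(1 − 0.7443) = 7.54 μM.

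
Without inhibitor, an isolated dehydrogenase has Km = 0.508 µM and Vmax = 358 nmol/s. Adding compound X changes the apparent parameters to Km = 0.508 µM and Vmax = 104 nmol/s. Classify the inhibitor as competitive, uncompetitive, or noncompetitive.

noncompetitive

Vmax decreases (358 → 104 nmol/s) while Km is unchanged — pure noncompetitive inhibition.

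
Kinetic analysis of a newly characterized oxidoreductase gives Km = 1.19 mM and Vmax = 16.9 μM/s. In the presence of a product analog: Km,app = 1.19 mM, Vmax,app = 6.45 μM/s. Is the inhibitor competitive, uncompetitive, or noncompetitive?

Vmax decreases (16.9 → 6.45 μM/s) while Km is unchanged — pure noncompetitive inhibition.

noncompetitive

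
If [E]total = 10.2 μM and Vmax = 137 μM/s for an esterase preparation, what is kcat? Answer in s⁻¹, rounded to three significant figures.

kcat = Vmax/[E]total = 137 μM/s / 10.2 μM = 13.4 s⁻¹.

13.4 s⁻¹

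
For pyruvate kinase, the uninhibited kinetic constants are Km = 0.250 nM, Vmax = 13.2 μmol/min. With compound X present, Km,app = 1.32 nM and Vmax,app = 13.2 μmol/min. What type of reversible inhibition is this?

Km increases (0.250 → 1.32 nM) while Vmax is unchanged — the hallmark of competitive inhibition.

competitive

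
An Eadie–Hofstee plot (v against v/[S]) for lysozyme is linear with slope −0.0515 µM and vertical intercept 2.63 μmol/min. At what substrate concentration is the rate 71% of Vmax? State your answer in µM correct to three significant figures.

The Eadie–Hofstee slope gives Km = 0.0515 µM (slope = −Km).
v/Vmax = [S]/(Km+[S]) = 0.71 ⇒ [S] = Km·0.71/(1−0.71) = 0.0515 × 2.448 = 0.126 µM.

0.126 µM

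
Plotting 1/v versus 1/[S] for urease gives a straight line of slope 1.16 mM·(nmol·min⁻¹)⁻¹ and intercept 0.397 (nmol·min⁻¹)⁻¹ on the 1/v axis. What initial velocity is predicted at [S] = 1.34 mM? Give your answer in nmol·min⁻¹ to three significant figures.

0.792 nmol·min⁻¹

The y-intercept is 1/Vmax, so Vmax = 1/0.397 = 2.52 nmol·min⁻¹.
The slope is Km/Vmax, so Km = 1.16 × 2.52 = 2.92 mM.
Then v = 2.52 × 1.34/(2.92 + 1.34) = 0.792 nmol·min⁻¹.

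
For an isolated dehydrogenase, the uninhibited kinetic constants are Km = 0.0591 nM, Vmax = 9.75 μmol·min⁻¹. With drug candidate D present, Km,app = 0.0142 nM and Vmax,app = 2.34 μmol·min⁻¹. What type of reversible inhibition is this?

Both Km and Vmax decrease by the same factor (~4.16-fold) — characteristic of uncompetitive inhibition.

uncompetitive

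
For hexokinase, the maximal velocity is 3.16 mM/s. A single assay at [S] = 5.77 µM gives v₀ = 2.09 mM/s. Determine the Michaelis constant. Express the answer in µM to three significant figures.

From v = Vmax[S]/(Km+[S]), Km = [S](Vmax − v)/v.
Km = 5.77 × (3.16 − 2.09) / 2.09 = 6.174/2.09 = 2.95 µM.

2.95 µM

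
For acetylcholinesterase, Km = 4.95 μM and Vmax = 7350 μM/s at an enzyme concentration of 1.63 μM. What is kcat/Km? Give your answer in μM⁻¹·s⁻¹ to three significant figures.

911 μM⁻¹·s⁻¹

kcat = Vmax/[E]total = 7350/1.63 = 4510 s⁻¹.
kcat/Km = 4510/4.95 = 911 μM⁻¹·s⁻¹.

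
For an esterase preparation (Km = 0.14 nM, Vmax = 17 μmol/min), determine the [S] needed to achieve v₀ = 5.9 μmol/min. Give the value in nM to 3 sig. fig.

The required fractional saturation is v/Vmax = 5.9/17 = 0.3471.
Then [S]/(Km+[S]) = 0.3471 ⇒ [S] = 0.14 × 0.3471/(1 − 0.3471) = 0.0744 nM.

0.0744 nM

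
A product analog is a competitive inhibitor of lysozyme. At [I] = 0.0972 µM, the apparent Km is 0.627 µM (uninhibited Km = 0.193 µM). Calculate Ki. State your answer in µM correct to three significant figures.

0.0432 µM

Competitive: Km,app = α·Km with α = 1 + [I]/Ki.
α = Km,app/Km = 0.627/0.193 = 3.249.
Ki = [I]/(α − 1) = 0.0972/2.249 = 0.0432 µM.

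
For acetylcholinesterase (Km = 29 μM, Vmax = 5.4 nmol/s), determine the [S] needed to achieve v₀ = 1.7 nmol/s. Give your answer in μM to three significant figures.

13.3 μM

Rearranging v = Vmax[S]/(Km+[S]) gives [S] = Km·v/(Vmax − v).
[S] = 29 × 1.7 / (5.4 − 1.7) = 49.30/3.700 = 13.3 μM.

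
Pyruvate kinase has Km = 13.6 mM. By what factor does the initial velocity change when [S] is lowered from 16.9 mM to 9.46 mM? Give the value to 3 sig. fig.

0.740

Since Vmax cancels, v₂/v₁ = [S]₂(Km+[S]₁) / [S]₁(Km+[S]₂).
= 9.46×(13.6+16.9) / (16.9×(13.6+9.46)) = 288.5/389.7 = 0.740.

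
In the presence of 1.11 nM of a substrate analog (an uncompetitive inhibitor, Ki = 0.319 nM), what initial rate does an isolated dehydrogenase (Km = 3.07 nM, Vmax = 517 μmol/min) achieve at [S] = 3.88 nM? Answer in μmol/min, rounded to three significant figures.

98.1 μmol/min

With α = 1 + [I]/Ki = 1 + 1.11/0.319 = 4.480, the uncompetitive rate law is v = (Vmax/α)·[S] / (Km/α + [S]).
v = (517/4.480)×3.88 / (3.07/4.480 + 3.88) = 447.8/4.565 = 98.1 μmol/min.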